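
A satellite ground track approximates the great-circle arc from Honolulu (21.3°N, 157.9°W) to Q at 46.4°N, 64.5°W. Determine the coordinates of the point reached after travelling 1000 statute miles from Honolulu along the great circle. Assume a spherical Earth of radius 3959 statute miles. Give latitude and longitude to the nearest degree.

Convert each endpoint to a unit vector on the sphere (x = cos φ cos λ, y = cos φ sin λ, z = sin φ).
The central angle between the endpoints is δ = arccos(p₁·p₂) ≈ 1.344 rad (77.0°). The total great-circle distance is δ·R ≈ 1.344 × 3959 ≈ 5321 mi, so the target fraction is f = 1000/5321 ≈ 0.188.
Interpolate at f ≈ 0.188 with slerp weights a = sin((1−f)δ)/sin δ ≈ 0.911, b = sin(fδ)/sin δ ≈ 0.256.
p = a·p₁ + b·p₂ ≈ (-0.710, -0.479, 0.517); φ = arcsin(p_z) ≈ 31.10°, λ = atan2(p_y, p_x) ≈ -146.00°.

≈ 31°N, 146°W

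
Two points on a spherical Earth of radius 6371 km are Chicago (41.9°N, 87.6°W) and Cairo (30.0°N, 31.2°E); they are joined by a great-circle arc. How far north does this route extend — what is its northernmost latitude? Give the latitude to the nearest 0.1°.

The great circle lies in the plane with unit normal n̂ = (p₁ × p₂)/|p₁ × p₂|.
Here n̂_z ≈ +0.565; the vertex latitude is φ_max = arccos|n̂_z| ≈ 55.6°.
Check via Clairaut: cos φ_max = |cos φ₁| · sin C = cos(41.9°)·sin(49.4°) ≈ 0.565, again giving ≈ 55.6°.

≈ 55.6°N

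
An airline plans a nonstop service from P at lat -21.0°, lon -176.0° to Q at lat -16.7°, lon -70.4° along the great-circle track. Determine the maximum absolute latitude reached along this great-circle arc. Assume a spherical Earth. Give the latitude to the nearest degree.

The great circle lies in the plane with unit normal n̂ = (p₁ × p₂)/|p₁ × p₂|.
Here n̂_z ≈ +0.870; the vertex latitude is φ_max = arccos|n̂_z| ≈ 29.6°.

≈ -30°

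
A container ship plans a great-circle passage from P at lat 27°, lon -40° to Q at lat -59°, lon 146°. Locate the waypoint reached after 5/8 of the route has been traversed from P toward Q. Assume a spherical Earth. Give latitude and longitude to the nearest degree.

≈ lat -65°, lon -54°

Write both endpoints as unit vectors p₁, p₂ with components (cos φ cos λ, cos φ sin λ, sin φ).
The central angle between the endpoints is δ = arccos(p₁·p₂) ≈ 2.578 rad (147.7°).
Interpolate at f = 5/8 with slerp weights a = sin((1−f)δ)/sin δ ≈ 1.542, b = sin(fδ)/sin δ ≈ 1.871.
p = a·p₁ + b·p₂ ≈ (0.253, -0.344, -0.904); φ = arcsin(p_z) ≈ -64.72°, λ = atan2(p_y, p_x) ≈ -53.64°.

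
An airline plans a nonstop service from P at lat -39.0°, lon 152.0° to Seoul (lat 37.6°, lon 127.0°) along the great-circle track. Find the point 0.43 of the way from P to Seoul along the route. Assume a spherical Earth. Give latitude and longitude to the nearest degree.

≈ lat -6°, lon 141°

From cos δ = sin φ₁ sin φ₂ + cos φ₁ cos φ₂ cos Δλ, the central angle is δ ≈ 1.396 rad (80.0°).
Interpolate at f = 0.43 with slerp weights a = sin((1−f)δ)/sin δ ≈ 0.725, b = sin(fδ)/sin δ ≈ 0.574.
p = a·p₁ + b·p₂ ≈ (-0.771, 0.628, -0.107); φ = arcsin(p_z) ≈ -6.12°, λ = atan2(p_y, p_x) ≈ 140.86°.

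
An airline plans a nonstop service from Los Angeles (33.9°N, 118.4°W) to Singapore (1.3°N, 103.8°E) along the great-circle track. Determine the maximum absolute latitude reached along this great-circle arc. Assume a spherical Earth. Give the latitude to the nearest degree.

≈ 46°N

The great circle lies in the plane with unit normal n̂ = (p₁ × p₂)/|p₁ × p₂|.
Here n̂_z ≈ -0.698; the vertex latitude is φ_max = arccos|n̂_z| ≈ 45.7°.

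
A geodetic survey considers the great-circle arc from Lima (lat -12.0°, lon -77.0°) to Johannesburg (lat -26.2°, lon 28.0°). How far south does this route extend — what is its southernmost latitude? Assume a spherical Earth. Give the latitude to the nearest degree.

≈ -31°

The great circle lies in the plane with unit normal n̂ = (p₁ × p₂)/|p₁ × p₂|.
Here n̂_z ≈ +0.856; the vertex latitude is φ_max = arccos|n̂_z| ≈ 31.2°.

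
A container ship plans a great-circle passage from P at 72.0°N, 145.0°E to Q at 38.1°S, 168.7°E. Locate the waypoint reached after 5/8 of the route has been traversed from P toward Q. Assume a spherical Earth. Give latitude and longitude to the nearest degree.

≈ 3°N, 164°E

Convert each endpoint to a unit vector on the sphere (x = cos φ cos λ, y = cos φ sin λ, z = sin φ).
The central angle between the endpoints is δ = arccos(p₁·p₂) ≈ 1.944 rad (111.4°).
Interpolate at f = 5/8 with slerp weights a = sin((1−f)δ)/sin δ ≈ 0.715, b = sin(fδ)/sin δ ≈ 1.006.
p = a·p₁ + b·p₂ ≈ (-0.958, 0.282, 0.059); φ = arcsin(p_z) ≈ 3.39°, λ = atan2(p_y, p_x) ≈ 163.60°.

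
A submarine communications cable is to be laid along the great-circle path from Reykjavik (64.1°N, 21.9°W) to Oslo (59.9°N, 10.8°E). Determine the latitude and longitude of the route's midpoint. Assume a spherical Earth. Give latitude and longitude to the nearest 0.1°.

≈ 63.0°N, 4.4°W

From cos δ = sin φ₁ sin φ₂ + cos φ₁ cos φ₂ cos Δλ, the central angle is δ ≈ 0.274 rad (15.7°).
Interpolate at f = 1/2 with slerp weights a = sin((1−f)δ)/sin δ ≈ 0.505, b = sin(fδ)/sin δ ≈ 0.505.
p = a·p₁ + b·p₂ ≈ (0.453, -0.035, 0.891); φ = arcsin(p_z) ≈ 62.96°, λ = atan2(p_y, p_x) ≈ -4.39°.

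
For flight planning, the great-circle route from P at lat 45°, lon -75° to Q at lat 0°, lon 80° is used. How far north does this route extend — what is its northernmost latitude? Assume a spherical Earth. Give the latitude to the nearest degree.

The great circle lies in the plane with unit normal n̂ = (p₁ × p₂)/|p₁ × p₂|.
Here n̂_z ≈ +0.389; the vertex latitude is φ_max = arccos|n̂_z| ≈ 67.1°.
Check via Clairaut: cos φ_max = |cos φ₁| · sin C = cos(45.0°)·sin(33.4°) ≈ 0.389, again giving ≈ 67.1°.

≈ 67°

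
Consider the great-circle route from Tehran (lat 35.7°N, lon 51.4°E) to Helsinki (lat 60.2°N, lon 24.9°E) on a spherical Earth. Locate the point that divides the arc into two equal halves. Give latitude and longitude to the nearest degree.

≈ lat 49°N, lon 41°E

From cos δ = sin φ₁ sin φ₂ + cos φ₁ cos φ₂ cos Δλ, the central angle is δ ≈ 0.521 rad (29.8°).
Interpolate at f = 1/2 with slerp weights a = sin((1−f)δ)/sin δ ≈ 0.517, b = sin(fδ)/sin δ ≈ 0.517.
p = a·p₁ + b·p₂ ≈ (0.495, 0.437, 0.751); φ = arcsin(p_z) ≈ 48.67°, λ = atan2(p_y, p_x) ≈ 41.39°.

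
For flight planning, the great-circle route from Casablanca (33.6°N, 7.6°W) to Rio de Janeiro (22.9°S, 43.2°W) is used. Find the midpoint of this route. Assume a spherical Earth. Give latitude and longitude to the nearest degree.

Convert each endpoint to a unit vector on the sphere (x = cos φ cos λ, y = cos φ sin λ, z = sin φ).
The central angle between the endpoints is δ = arccos(p₁·p₂) ≈ 1.150 rad (65.9°).
Interpolate at f = 1/2 with slerp weights a = sin((1−f)δ)/sin δ ≈ 0.596, b = sin(fδ)/sin δ ≈ 0.596.
p = a·p₁ + b·p₂ ≈ (0.892, -0.441, 0.098); φ = arcsin(p_z) ≈ 5.62°, λ = atan2(p_y, p_x) ≈ -26.33°.

≈ 6°N, 26°W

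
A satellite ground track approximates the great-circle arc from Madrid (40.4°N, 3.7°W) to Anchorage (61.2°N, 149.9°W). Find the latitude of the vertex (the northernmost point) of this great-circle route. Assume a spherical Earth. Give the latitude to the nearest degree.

≈ 78°N

The great circle lies in the plane with unit normal n̂ = (p₁ × p₂)/|p₁ × p₂|.
Here n̂_z ≈ -0.212; the vertex latitude is φ_max = arccos|n̂_z| ≈ 77.8°.
Check via Clairaut: cos φ_max = |cos φ₁| · sin C = cos(40.4°)·sin(16.1°) ≈ 0.212, again giving ≈ 77.8°.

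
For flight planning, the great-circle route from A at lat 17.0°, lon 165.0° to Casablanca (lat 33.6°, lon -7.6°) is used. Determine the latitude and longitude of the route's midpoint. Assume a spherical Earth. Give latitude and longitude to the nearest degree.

≈ lat 79°, lon 126°

The haversine formula gives a central angle δ ≈ 2.250 rad (128.9°) between the endpoints.
Interpolate at f = 1/2 with slerp weights a = sin((1−f)δ)/sin δ ≈ 1.159, b = sin(fδ)/sin δ ≈ 1.159.
p = a·p₁ + b·p₂ ≈ (-0.114, 0.159, 0.981); φ = arcsin(p_z) ≈ 78.71°, λ = atan2(p_y, p_x) ≈ 125.54°.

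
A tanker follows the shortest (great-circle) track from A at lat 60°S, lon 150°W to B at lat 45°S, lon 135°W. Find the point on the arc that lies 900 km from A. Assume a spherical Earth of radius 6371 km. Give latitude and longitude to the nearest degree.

Convert each endpoint to a unit vector on the sphere (x = cos φ cos λ, y = cos φ sin λ, z = sin φ).
The central angle between the endpoints is δ = arccos(p₁·p₂) ≈ 0.305 rad (17.5°). The total great-circle distance is δ·R ≈ 0.305 × 6371 ≈ 1942 km, so the target fraction is f = 900/1942 ≈ 0.463.
Interpolate at f ≈ 0.463 with slerp weights a = sin((1−f)δ)/sin δ ≈ 0.543, b = sin(fδ)/sin δ ≈ 0.469.
p = a·p₁ + b·p₂ ≈ (-0.469, -0.370, -0.802); φ = arcsin(p_z) ≈ -53.28°, λ = atan2(p_y, p_x) ≈ -141.75°.

≈ lat 53°S, lon 142°W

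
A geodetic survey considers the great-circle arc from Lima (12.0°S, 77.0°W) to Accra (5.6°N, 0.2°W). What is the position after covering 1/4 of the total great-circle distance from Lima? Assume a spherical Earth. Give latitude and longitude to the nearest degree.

≈ 9°S, 57°W

From cos δ = sin φ₁ sin φ₂ + cos φ₁ cos φ₂ cos Δλ, the central angle is δ ≈ 1.367 rad (78.3°).
Interpolate at f = 1/4 with slerp weights a = sin((1−f)δ)/sin δ ≈ 0.873, b = sin(fδ)/sin δ ≈ 0.342.
p = a·p₁ + b·p₂ ≈ (0.533, -0.833, -0.148); φ = arcsin(p_z) ≈ -8.52°, λ = atan2(p_y, p_x) ≈ -57.41°.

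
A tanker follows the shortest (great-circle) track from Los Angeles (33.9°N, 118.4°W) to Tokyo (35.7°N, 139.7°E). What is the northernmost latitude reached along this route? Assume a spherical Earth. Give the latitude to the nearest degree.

≈ 48°N

The great circle lies in the plane with unit normal n̂ = (p₁ × p₂)/|p₁ × p₂|.
Here n̂_z ≈ -0.671; the vertex latitude is φ_max = arccos|n̂_z| ≈ 47.8°.
Check via Clairaut: cos φ_max = |cos φ₁| · sin C = cos(33.9°)·sin(54.0°) ≈ 0.671, again giving ≈ 47.8°.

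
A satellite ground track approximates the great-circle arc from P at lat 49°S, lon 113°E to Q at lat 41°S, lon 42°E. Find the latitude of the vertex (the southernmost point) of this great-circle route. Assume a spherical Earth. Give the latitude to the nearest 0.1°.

≈ 51.6°S

The great circle lies in the plane with unit normal n̂ = (p₁ × p₂)/|p₁ × p₂|.
Here n̂_z ≈ -0.621; the vertex latitude is φ_max = arccos|n̂_z| ≈ 51.6°.
Check via Clairaut: cos φ_max = |cos φ₁| · sin C = cos(49.0°)·sin(108.9°) ≈ 0.621, again giving ≈ 51.6°.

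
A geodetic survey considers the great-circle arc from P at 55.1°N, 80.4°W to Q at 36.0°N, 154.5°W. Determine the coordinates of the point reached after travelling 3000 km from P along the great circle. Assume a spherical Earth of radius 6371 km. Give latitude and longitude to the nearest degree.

Write both endpoints as unit vectors p₁, p₂ with components (cos φ cos λ, cos φ sin λ, sin φ).
The central angle between the endpoints is δ = arccos(p₁·p₂) ≈ 0.916 rad (52.5°). The total great-circle distance is δ·R ≈ 0.916 × 6371 ≈ 5837 km, so the target fraction is f = 3000/5837 ≈ 0.514.
Interpolate at f ≈ 0.514 with slerp weights a = sin((1−f)δ)/sin δ ≈ 0.543, b = sin(fδ)/sin δ ≈ 0.572.
p = a·p₁ + b·p₂ ≈ (-0.366, -0.505, 0.781); φ = arcsin(p_z) ≈ 51.39°, λ = atan2(p_y, p_x) ≈ -125.89°.

≈ 51°N, 126°W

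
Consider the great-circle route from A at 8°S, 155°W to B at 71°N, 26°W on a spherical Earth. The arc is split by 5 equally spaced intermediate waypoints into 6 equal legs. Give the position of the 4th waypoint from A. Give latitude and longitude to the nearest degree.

Write both endpoints as unit vectors p₁, p₂ with components (cos φ cos λ, cos φ sin λ, sin φ).
The central angle between the endpoints is δ = arccos(p₁·p₂) ≈ 1.912 rad (109.5°).
Interpolate at f = 4/6 with slerp weights a = sin((1−f)δ)/sin δ ≈ 0.631, b = sin(fδ)/sin δ ≈ 1.015.
p = a·p₁ + b·p₂ ≈ (-0.270, -0.409, 0.872); φ = arcsin(p_z) ≈ 60.66°, λ = atan2(p_y, p_x) ≈ -123.39°.

≈ 61°N, 123°W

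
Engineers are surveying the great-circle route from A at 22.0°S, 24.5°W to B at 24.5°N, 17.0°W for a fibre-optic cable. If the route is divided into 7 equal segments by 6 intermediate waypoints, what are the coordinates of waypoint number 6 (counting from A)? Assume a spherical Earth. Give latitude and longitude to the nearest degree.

≈ 18°N, 18°W

From cos δ = sin φ₁ sin φ₂ + cos φ₁ cos φ₂ cos Δλ, the central angle is δ ≈ 0.821 rad (47.1°).
Interpolate at f = 6/7 with slerp weights a = sin((1−f)δ)/sin δ ≈ 0.160, b = sin(fδ)/sin δ ≈ 0.884.
p = a·p₁ + b·p₂ ≈ (0.904, -0.297, 0.307); φ = arcsin(p_z) ≈ 17.86°, λ = atan2(p_y, p_x) ≈ -18.17°.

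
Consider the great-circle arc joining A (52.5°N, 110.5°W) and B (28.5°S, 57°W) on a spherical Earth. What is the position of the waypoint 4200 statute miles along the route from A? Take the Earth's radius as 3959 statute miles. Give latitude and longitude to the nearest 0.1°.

The haversine formula gives a central angle δ ≈ 1.631 rad (93.5°) between the endpoints. The total great-circle distance is δ·R ≈ 1.631 × 3959 ≈ 6458 mi, so the target fraction is f = 4200/6458 ≈ 0.650.
Interpolate at f ≈ 0.650 with slerp weights a = sin((1−f)δ)/sin δ ≈ 0.541, b = sin(fδ)/sin δ ≈ 0.874.
p = a·p₁ + b·p₂ ≈ (0.303, -0.953, 0.012); φ = arcsin(p_z) ≈ 0.68°, λ = atan2(p_y, p_x) ≈ -72.35°.

≈ (0.7°N, 72.3°W)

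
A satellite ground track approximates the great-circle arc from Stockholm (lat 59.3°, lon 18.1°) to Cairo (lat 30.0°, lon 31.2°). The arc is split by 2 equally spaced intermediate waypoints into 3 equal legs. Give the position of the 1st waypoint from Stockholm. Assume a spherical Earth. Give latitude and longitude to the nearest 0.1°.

Convert each endpoint to a unit vector on the sphere (x = cos φ cos λ, y = cos φ sin λ, z = sin φ).
The central angle between the endpoints is δ = arccos(p₁·p₂) ≈ 0.534 rad (30.6°).
Interpolate at f = 1/3 with slerp weights a = sin((1−f)δ)/sin δ ≈ 0.685, b = sin(fδ)/sin δ ≈ 0.348.
p = a·p₁ + b·p₂ ≈ (0.590, 0.265, 0.763); φ = arcsin(p_z) ≈ 49.71°, λ = atan2(p_y, p_x) ≈ 24.16°.

≈ lat 49.7°, lon 24.2°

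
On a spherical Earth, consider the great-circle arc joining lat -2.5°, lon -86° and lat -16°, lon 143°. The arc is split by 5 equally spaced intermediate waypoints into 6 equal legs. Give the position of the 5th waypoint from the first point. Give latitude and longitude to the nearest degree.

≈ lat -21°, lon 165°

Convert each endpoint to a unit vector on the sphere (x = cos φ cos λ, y = cos φ sin λ, z = sin φ).
The central angle between the endpoints is δ = arccos(p₁·p₂) ≈ 2.237 rad (128.2°).
Interpolate at f = 5/6 with slerp weights a = sin((1−f)δ)/sin δ ≈ 0.463, b = sin(fδ)/sin δ ≈ 1.218.
p = a·p₁ + b·p₂ ≈ (-0.902, 0.243, -0.356); φ = arcsin(p_z) ≈ -20.84°, λ = atan2(p_y, p_x) ≈ 164.95°.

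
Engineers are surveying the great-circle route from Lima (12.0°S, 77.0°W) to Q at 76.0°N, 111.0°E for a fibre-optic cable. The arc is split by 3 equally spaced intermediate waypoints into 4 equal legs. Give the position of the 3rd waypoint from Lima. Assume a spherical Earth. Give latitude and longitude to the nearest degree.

Write both endpoints as unit vectors p₁, p₂ with components (cos φ cos λ, cos φ sin λ, sin φ).
The central angle between the endpoints is δ = arccos(p₁·p₂) ≈ 2.022 rad (115.9°).
Interpolate at f = 3/4 with slerp weights a = sin((1−f)δ)/sin δ ≈ 0.538, b = sin(fδ)/sin δ ≈ 1.110.
p = a·p₁ + b·p₂ ≈ (0.022, -0.262, 0.965); φ = arcsin(p_z) ≈ 74.74°, λ = atan2(p_y, p_x) ≈ -85.16°.

≈ 75°N, 85°W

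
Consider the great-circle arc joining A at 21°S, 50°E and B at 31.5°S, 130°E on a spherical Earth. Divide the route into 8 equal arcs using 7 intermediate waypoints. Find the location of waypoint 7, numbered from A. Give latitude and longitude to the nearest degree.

≈ 33°S, 120°E

Write both endpoints as unit vectors p₁, p₂ with components (cos φ cos λ, cos φ sin λ, sin φ).
The central angle between the endpoints is δ = arccos(p₁·p₂) ≈ 1.239 rad (71.0°).
Interpolate at f = 7/8 with slerp weights a = sin((1−f)δ)/sin δ ≈ 0.163, b = sin(fδ)/sin δ ≈ 0.935.
p = a·p₁ + b·p₂ ≈ (-0.414, 0.727, -0.547); φ = arcsin(p_z) ≈ -33.16°, λ = atan2(p_y, p_x) ≈ 119.68°.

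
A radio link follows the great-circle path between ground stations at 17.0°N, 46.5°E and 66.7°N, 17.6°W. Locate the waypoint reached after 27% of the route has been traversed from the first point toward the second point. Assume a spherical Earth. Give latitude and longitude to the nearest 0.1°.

Convert each endpoint to a unit vector on the sphere (x = cos φ cos λ, y = cos φ sin λ, z = sin φ).
The central angle between the endpoints is δ = arccos(p₁·p₂) ≈ 1.122 rad (64.3°).
Interpolate at f = 0.27 with slerp weights a = sin((1−f)δ)/sin δ ≈ 0.811, b = sin(fδ)/sin δ ≈ 0.331.
p = a·p₁ + b·p₂ ≈ (0.659, 0.523, 0.541); φ = arcsin(p_z) ≈ 32.76°, λ = atan2(p_y, p_x) ≈ 38.45°.

≈ 32.8°N, 38.4°E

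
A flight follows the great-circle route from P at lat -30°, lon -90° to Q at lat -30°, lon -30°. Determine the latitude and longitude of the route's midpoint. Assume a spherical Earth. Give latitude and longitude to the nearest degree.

Write both endpoints as unit vectors p₁, p₂ with components (cos φ cos λ, cos φ sin λ, sin φ).
The central angle between the endpoints is δ = arccos(p₁·p₂) ≈ 0.896 rad (51.3°).
Interpolate at f = 1/2 with slerp weights a = sin((1−f)δ)/sin δ ≈ 0.555, b = sin(fδ)/sin δ ≈ 0.555.
p = a·p₁ + b·p₂ ≈ (0.416, -0.721, -0.555); φ = arcsin(p_z) ≈ -33.69°, λ = atan2(p_y, p_x) ≈ -60.00°.

≈ lat -34°, lon -60°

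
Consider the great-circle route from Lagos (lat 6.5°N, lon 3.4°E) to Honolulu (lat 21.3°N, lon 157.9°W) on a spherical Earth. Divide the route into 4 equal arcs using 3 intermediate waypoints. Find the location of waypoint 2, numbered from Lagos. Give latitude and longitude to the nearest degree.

≈ lat 56°N, lon 66°W

Convert each endpoint to a unit vector on the sphere (x = cos φ cos λ, y = cos φ sin λ, z = sin φ).
The central angle between the endpoints is δ = arccos(p₁·p₂) ≈ 2.560 rad (146.7°).
Interpolate at f = 2/4 with slerp weights a = sin((1−f)δ)/sin δ ≈ 1.745, b = sin(fδ)/sin δ ≈ 1.745.
p = a·p₁ + b·p₂ ≈ (0.224, -0.509, 0.831); φ = arcsin(p_z) ≈ 56.22°, λ = atan2(p_y, p_x) ≈ -66.20°.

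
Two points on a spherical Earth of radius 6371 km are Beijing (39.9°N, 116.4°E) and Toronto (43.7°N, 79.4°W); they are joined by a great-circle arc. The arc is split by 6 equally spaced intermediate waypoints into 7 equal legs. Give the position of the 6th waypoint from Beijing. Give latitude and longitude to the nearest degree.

The haversine formula gives a central angle δ ≈ 1.661 rad (95.2°) between the endpoints.
Interpolate at f = 6/7 with slerp weights a = sin((1−f)δ)/sin δ ≈ 0.236, b = sin(fδ)/sin δ ≈ 0.993.
p = a·p₁ + b·p₂ ≈ (0.052, -0.544, 0.838); φ = arcsin(p_z) ≈ 56.90°, λ = atan2(p_y, p_x) ≈ -84.58°.

≈ (57°N, 85°W)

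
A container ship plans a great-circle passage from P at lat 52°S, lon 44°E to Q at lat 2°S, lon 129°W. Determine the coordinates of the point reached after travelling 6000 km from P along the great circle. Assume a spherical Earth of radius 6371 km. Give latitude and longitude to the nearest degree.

The haversine formula gives a central angle δ ≈ 2.193 rad (125.7°) between the endpoints. The total great-circle distance is δ·R ≈ 2.193 × 6371 ≈ 13975 km, so the target fraction is f = 6000/13975 ≈ 0.429.
Interpolate at f ≈ 0.429 with slerp weights a = sin((1−f)δ)/sin δ ≈ 1.169, b = sin(fδ)/sin δ ≈ 0.995.
p = a·p₁ + b·p₂ ≈ (-0.108, -0.273, -0.956); φ = arcsin(p_z) ≈ -72.91°, λ = atan2(p_y, p_x) ≈ -111.64°.

≈ lat 73°S, lon 112°W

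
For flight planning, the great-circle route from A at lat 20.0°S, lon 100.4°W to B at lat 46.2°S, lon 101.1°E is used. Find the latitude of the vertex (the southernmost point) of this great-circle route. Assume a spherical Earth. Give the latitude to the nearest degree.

The great circle lies in the plane with unit normal n̂ = (p₁ × p₂)/|p₁ × p₂|.
Here n̂_z ≈ -0.255; the vertex latitude is φ_max = arccos|n̂_z| ≈ 75.2°.
Check via Clairaut: cos φ_max = |cos φ₁| · sin C = cos(20.0°)·sin(164.2°) ≈ 0.255, again giving ≈ 75.2°.

≈ 75°S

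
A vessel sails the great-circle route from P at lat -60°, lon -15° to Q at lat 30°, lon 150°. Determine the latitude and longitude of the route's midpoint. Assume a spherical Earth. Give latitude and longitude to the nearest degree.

Write both endpoints as unit vectors p₁, p₂ with components (cos φ cos λ, cos φ sin λ, sin φ).
The central angle between the endpoints is δ = arccos(p₁·p₂) ≈ 2.589 rad (148.4°).
Interpolate at f = 1/2 with slerp weights a = sin((1−f)δ)/sin δ ≈ 1.834, b = sin(fδ)/sin δ ≈ 1.834.
p = a·p₁ + b·p₂ ≈ (-0.490, 0.557, -0.671); φ = arcsin(p_z) ≈ -42.15°, λ = atan2(p_y, p_x) ≈ 131.33°.

≈ lat -42°, lon 131°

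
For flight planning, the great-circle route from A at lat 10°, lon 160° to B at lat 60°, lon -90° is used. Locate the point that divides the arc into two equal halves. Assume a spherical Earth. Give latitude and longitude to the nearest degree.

From cos δ = sin φ₁ sin φ₂ + cos φ₁ cos φ₂ cos Δλ, the central angle is δ ≈ 1.589 rad (91.0°).
Interpolate at f = 1/2 with slerp weights a = sin((1−f)δ)/sin δ ≈ 0.714, b = sin(fδ)/sin δ ≈ 0.714.
p = a·p₁ + b·p₂ ≈ (-0.660, -0.116, 0.742); φ = arcsin(p_z) ≈ 47.89°, λ = atan2(p_y, p_x) ≈ -170.00°.

≈ lat 48°, lon -170°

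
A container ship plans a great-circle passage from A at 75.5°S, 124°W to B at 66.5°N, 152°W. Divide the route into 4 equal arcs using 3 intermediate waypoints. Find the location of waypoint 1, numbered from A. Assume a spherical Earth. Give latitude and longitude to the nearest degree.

≈ 40°S, 138°W

From cos δ = sin φ₁ sin φ₂ + cos φ₁ cos φ₂ cos Δλ, the central angle is δ ≈ 2.498 rad (143.1°).
Interpolate at f = 1/4 with slerp weights a = sin((1−f)δ)/sin δ ≈ 1.590, b = sin(fδ)/sin δ ≈ 0.974.
p = a·p₁ + b·p₂ ≈ (-0.565, -0.512, -0.646); φ = arcsin(p_z) ≈ -40.27°, λ = atan2(p_y, p_x) ≈ -137.82°.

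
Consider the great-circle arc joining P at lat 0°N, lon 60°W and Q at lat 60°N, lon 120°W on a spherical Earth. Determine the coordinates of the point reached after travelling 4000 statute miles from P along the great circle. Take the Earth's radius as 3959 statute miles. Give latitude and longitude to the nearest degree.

Convert each endpoint to a unit vector on the sphere (x = cos φ cos λ, y = cos φ sin λ, z = sin φ).
The central angle between the endpoints is δ = arccos(p₁·p₂) ≈ 1.318 rad (75.5°). The total great-circle distance is δ·R ≈ 1.318 × 3959 ≈ 5218 mi, so the target fraction is f = 4000/5218 ≈ 0.767.
Interpolate at f ≈ 0.767 with slerp weights a = sin((1−f)δ)/sin δ ≈ 0.313, b = sin(fδ)/sin δ ≈ 0.875.
p = a·p₁ + b·p₂ ≈ (-0.062, -0.650, 0.758); φ = arcsin(p_z) ≈ 49.25°, λ = atan2(p_y, p_x) ≈ -95.47°.

≈ lat 49°N, lon 95°W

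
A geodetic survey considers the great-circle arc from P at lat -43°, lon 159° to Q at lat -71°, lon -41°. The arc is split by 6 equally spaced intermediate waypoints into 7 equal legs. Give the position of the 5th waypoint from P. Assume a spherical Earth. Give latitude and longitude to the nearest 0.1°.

≈ lat -84.8°, lon -119.0°

From cos δ = sin φ₁ sin φ₂ + cos φ₁ cos φ₂ cos Δλ, the central angle is δ ≈ 1.136 rad (65.1°).
Interpolate at f = 5/7 with slerp weights a = sin((1−f)δ)/sin δ ≈ 0.352, b = sin(fδ)/sin δ ≈ 0.800.
p = a·p₁ + b·p₂ ≈ (-0.044, -0.079, -0.996); φ = arcsin(p_z) ≈ -84.84°, λ = atan2(p_y, p_x) ≈ -119.00°.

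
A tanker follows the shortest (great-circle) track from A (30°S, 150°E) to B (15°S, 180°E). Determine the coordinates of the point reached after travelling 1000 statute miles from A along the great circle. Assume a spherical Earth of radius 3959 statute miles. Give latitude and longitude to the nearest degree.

≈ (24°S, 165°E)

Convert each endpoint to a unit vector on the sphere (x = cos φ cos λ, y = cos φ sin λ, z = sin φ).
The central angle between the endpoints is δ = arccos(p₁·p₂) ≈ 0.547 rad (31.4°). The total great-circle distance is δ·R ≈ 0.547 × 3959 ≈ 2167 mi, so the target fraction is f = 1000/2167 ≈ 0.461.
Interpolate at f ≈ 0.461 with slerp weights a = sin((1−f)δ)/sin δ ≈ 0.558, b = sin(fδ)/sin δ ≈ 0.480.
p = a·p₁ + b·p₂ ≈ (-0.882, 0.242, -0.403); φ = arcsin(p_z) ≈ -23.79°, λ = atan2(p_y, p_x) ≈ 164.68°.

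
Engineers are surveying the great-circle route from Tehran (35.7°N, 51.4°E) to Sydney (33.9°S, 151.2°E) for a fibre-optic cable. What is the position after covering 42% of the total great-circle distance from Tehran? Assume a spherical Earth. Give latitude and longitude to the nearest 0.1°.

≈ 7.6°N, 95.1°E

From cos δ = sin φ₁ sin φ₂ + cos φ₁ cos φ₂ cos Δλ, the central angle is δ ≈ 2.027 rad (116.1°).
Interpolate at f = 0.42 with slerp weights a = sin((1−f)δ)/sin δ ≈ 1.028, b = sin(fδ)/sin δ ≈ 0.838.
p = a·p₁ + b·p₂ ≈ (-0.088, 0.987, 0.133); φ = arcsin(p_z) ≈ 7.62°, λ = atan2(p_y, p_x) ≈ 95.12°.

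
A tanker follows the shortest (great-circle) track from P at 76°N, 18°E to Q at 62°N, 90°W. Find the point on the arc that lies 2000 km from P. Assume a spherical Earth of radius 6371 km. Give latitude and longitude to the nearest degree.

≈ 76°N, 62°W

From cos δ = sin φ₁ sin φ₂ + cos φ₁ cos φ₂ cos Δλ, the central angle is δ ≈ 0.607 rad (34.8°). The total great-circle distance is δ·R ≈ 0.607 × 6371 ≈ 3864 km, so the target fraction is f = 2000/3864 ≈ 0.518.
Interpolate at f ≈ 0.518 with slerp weights a = sin((1−f)δ)/sin δ ≈ 0.506, b = sin(fδ)/sin δ ≈ 0.542.
p = a·p₁ + b·p₂ ≈ (0.116, -0.216, 0.969); φ = arcsin(p_z) ≈ 75.77°, λ = atan2(p_y, p_x) ≈ -61.73°.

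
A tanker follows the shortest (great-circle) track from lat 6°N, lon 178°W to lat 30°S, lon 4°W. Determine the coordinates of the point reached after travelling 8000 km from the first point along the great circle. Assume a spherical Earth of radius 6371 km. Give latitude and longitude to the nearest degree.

Write both endpoints as unit vectors p₁, p₂ with components (cos φ cos λ, cos φ sin λ, sin φ).
The central angle between the endpoints is δ = arccos(p₁·p₂) ≈ 2.711 rad (155.3°). The total great-circle distance is δ·R ≈ 2.711 × 6371 ≈ 17273 km, so the target fraction is f = 8000/17273 ≈ 0.463.
Interpolate at f ≈ 0.463 with slerp weights a = sin((1−f)δ)/sin δ ≈ 2.381, b = sin(fδ)/sin δ ≈ 2.279.
p = a·p₁ + b·p₂ ≈ (-0.398, -0.220, -0.891); φ = arcsin(p_z) ≈ -62.95°, λ = atan2(p_y, p_x) ≈ -151.02°.

≈ lat 63°S, lon 151°W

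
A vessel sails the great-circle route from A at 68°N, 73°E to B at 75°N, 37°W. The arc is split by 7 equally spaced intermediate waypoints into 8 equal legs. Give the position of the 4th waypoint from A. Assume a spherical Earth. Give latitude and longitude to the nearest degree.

≈ 79°N, 33°E

Write both endpoints as unit vectors p₁, p₂ with components (cos φ cos λ, cos φ sin λ, sin φ).
The central angle between the endpoints is δ = arccos(p₁·p₂) ≈ 0.531 rad (30.4°).
Interpolate at f = 4/8 with slerp weights a = sin((1−f)δ)/sin δ ≈ 0.518, b = sin(fδ)/sin δ ≈ 0.518.
p = a·p₁ + b·p₂ ≈ (0.164, 0.105, 0.981); φ = arcsin(p_z) ≈ 78.78°, λ = atan2(p_y, p_x) ≈ 32.63°.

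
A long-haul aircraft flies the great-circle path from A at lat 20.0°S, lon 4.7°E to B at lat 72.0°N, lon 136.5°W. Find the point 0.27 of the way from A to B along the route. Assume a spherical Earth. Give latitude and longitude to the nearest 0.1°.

≈ lat 12.5°N, lon 2.8°W

From cos δ = sin φ₁ sin φ₂ + cos φ₁ cos φ₂ cos Δλ, the central angle is δ ≈ 2.155 rad (123.5°).
Interpolate at f = 0.27 with slerp weights a = sin((1−f)δ)/sin δ ≈ 1.199, b = sin(fδ)/sin δ ≈ 0.659.
p = a·p₁ + b·p₂ ≈ (0.975, -0.048, 0.217); φ = arcsin(p_z) ≈ 12.51°, λ = atan2(p_y, p_x) ≈ -2.81°.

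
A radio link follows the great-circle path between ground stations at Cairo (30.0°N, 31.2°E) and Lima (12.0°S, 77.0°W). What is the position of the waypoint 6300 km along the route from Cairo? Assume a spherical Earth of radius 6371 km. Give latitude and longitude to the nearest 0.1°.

≈ (14.7°N, 28.5°W)

Convert each endpoint to a unit vector on the sphere (x = cos φ cos λ, y = cos φ sin λ, z = sin φ).
The central angle between the endpoints is δ = arccos(p₁·p₂) ≈ 1.948 rad (111.6°). The total great-circle distance is δ·R ≈ 1.948 × 6371 ≈ 12412 km, so the target fraction is f = 6300/12412 ≈ 0.508.
Interpolate at f ≈ 0.508 with slerp weights a = sin((1−f)δ)/sin δ ≈ 0.881, b = sin(fδ)/sin δ ≈ 0.899.
p = a·p₁ + b·p₂ ≈ (0.850, -0.461, 0.254); φ = arcsin(p_z) ≈ 14.69°, λ = atan2(p_y, p_x) ≈ -28.48°.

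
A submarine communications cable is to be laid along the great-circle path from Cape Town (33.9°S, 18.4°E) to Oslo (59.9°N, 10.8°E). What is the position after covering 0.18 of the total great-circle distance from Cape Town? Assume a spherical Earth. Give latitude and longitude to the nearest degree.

Write both endpoints as unit vectors p₁, p₂ with components (cos φ cos λ, cos φ sin λ, sin φ).
The central angle between the endpoints is δ = arccos(p₁·p₂) ≈ 1.641 rad (94.0°).
Interpolate at f = 0.18 with slerp weights a = sin((1−f)δ)/sin δ ≈ 0.977, b = sin(fδ)/sin δ ≈ 0.292.
p = a·p₁ + b·p₂ ≈ (0.913, 0.283, -0.293); φ = arcsin(p_z) ≈ -17.01°, λ = atan2(p_y, p_x) ≈ 17.24°.

≈ 17°S, 17°E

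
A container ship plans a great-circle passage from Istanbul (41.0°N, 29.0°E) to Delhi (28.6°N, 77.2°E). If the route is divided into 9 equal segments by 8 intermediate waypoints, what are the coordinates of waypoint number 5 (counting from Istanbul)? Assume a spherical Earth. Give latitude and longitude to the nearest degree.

The haversine formula gives a central angle δ ≈ 0.714 rad (40.9°) between the endpoints.
Interpolate at f = 5/9 with slerp weights a = sin((1−f)δ)/sin δ ≈ 0.476, b = sin(fδ)/sin δ ≈ 0.590.
p = a·p₁ + b·p₂ ≈ (0.429, 0.679, 0.595); φ = arcsin(p_z) ≈ 36.51°, λ = atan2(p_y, p_x) ≈ 57.72°.

≈ (37°N, 58°E)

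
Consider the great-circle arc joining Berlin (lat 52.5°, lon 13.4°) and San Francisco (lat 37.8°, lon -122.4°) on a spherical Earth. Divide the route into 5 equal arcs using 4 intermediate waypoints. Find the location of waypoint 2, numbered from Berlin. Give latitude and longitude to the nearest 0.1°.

The haversine formula gives a central angle δ ≈ 1.429 rad (81.9°) between the endpoints.
Interpolate at f = 2/5 with slerp weights a = sin((1−f)δ)/sin δ ≈ 0.764, b = sin(fδ)/sin δ ≈ 0.546.
p = a·p₁ + b·p₂ ≈ (0.221, -0.257, 0.941); φ = arcsin(p_z) ≈ 70.20°, λ = atan2(p_y, p_x) ≈ -49.29°.

≈ lat 70.2°, lon -49.3°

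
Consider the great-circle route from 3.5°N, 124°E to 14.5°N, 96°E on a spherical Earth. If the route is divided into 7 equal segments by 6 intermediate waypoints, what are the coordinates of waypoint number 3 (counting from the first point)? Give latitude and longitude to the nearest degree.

≈ 8°N, 112°E

From cos δ = sin φ₁ sin φ₂ + cos φ₁ cos φ₂ cos Δλ, the central angle is δ ≈ 0.519 rad (29.7°).
Interpolate at f = 3/7 with slerp weights a = sin((1−f)δ)/sin δ ≈ 0.589, b = sin(fδ)/sin δ ≈ 0.445.
p = a·p₁ + b·p₂ ≈ (-0.374, 0.916, 0.147); φ = arcsin(p_z) ≈ 8.47°, λ = atan2(p_y, p_x) ≈ 112.21°.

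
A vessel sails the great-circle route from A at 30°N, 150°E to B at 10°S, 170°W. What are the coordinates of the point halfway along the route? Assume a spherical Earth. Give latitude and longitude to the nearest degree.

Write both endpoints as unit vectors p₁, p₂ with components (cos φ cos λ, cos φ sin λ, sin φ).
The central angle between the endpoints is δ = arccos(p₁·p₂) ≈ 0.969 rad (55.5°).
Interpolate at f = 1/2 with slerp weights a = sin((1−f)δ)/sin δ ≈ 0.565, b = sin(fδ)/sin δ ≈ 0.565.
p = a·p₁ + b·p₂ ≈ (-0.972, 0.148, 0.184); φ = arcsin(p_z) ≈ 10.62°, λ = atan2(p_y, p_x) ≈ 171.34°.

≈ 11°N, 171°E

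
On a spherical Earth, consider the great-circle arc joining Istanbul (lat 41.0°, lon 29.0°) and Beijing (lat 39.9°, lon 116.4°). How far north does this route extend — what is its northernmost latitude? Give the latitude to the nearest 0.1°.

The great circle lies in the plane with unit normal n̂ = (p₁ × p₂)/|p₁ × p₂|.
Here n̂_z ≈ +0.647; the vertex latitude is φ_max = arccos|n̂_z| ≈ 49.7°.
Check via Clairaut: cos φ_max = |cos φ₁| · sin C = cos(41.0°)·sin(59.0°) ≈ 0.647, again giving ≈ 49.7°.

≈ 49.7°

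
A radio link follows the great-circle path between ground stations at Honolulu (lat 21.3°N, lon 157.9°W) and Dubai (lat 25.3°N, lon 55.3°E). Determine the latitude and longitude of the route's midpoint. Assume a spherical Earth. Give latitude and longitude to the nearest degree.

Write both endpoints as unit vectors p₁, p₂ with components (cos φ cos λ, cos φ sin λ, sin φ).
The central angle between the endpoints is δ = arccos(p₁·p₂) ≈ 2.153 rad (123.3°).
Interpolate at f = 1/2 with slerp weights a = sin((1−f)δ)/sin δ ≈ 1.054, b = sin(fδ)/sin δ ≈ 1.054.
p = a·p₁ + b·p₂ ≈ (-0.367, 0.414, 0.833); φ = arcsin(p_z) ≈ 56.41°, λ = atan2(p_y, p_x) ≈ 131.59°.

≈ lat 56°N, lon 132°E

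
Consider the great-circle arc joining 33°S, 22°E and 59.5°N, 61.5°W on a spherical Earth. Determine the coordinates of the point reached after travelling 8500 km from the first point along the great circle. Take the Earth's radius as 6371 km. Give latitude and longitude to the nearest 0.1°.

Write both endpoints as unit vectors p₁, p₂ with components (cos φ cos λ, cos φ sin λ, sin φ).
The central angle between the endpoints is δ = arccos(p₁·p₂) ≈ 2.005 rad (114.9°). The total great-circle distance is δ·R ≈ 2.005 × 6371 ≈ 12777 km, so the target fraction is f = 8500/12777 ≈ 0.665.
Interpolate at f ≈ 0.665 with slerp weights a = sin((1−f)δ)/sin δ ≈ 0.686, b = sin(fδ)/sin δ ≈ 1.072.
p = a·p₁ + b·p₂ ≈ (0.793, -0.263, 0.550); φ = arcsin(p_z) ≈ 33.37°, λ = atan2(p_y, p_x) ≈ -18.33°.

≈ 33.4°N, 18.3°W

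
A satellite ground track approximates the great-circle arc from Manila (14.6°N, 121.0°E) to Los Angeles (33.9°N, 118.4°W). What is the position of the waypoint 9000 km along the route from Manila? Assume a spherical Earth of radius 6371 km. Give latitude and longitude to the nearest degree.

From cos δ = sin φ₁ sin φ₂ + cos φ₁ cos φ₂ cos Δλ, the central angle is δ ≈ 1.842 rad (105.6°). The total great-circle distance is δ·R ≈ 1.842 × 6371 ≈ 11738 km, so the target fraction is f = 9000/11738 ≈ 0.767.
Interpolate at f ≈ 0.767 with slerp weights a = sin((1−f)δ)/sin δ ≈ 0.432, b = sin(fδ)/sin δ ≈ 1.025.
p = a·p₁ + b·p₂ ≈ (-0.620, -0.390, 0.681); φ = arcsin(p_z) ≈ 42.90°, λ = atan2(p_y, p_x) ≈ -147.86°.

≈ 43°N, 148°W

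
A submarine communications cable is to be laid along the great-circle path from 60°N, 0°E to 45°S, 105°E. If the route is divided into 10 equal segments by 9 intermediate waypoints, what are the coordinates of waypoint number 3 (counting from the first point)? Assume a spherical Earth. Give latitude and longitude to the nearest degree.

≈ 35°N, 49°E

Convert each endpoint to a unit vector on the sphere (x = cos φ cos λ, y = cos φ sin λ, z = sin φ).
The central angle between the endpoints is δ = arccos(p₁·p₂) ≈ 2.352 rad (134.7°).
Interpolate at f = 3/10 with slerp weights a = sin((1−f)δ)/sin δ ≈ 1.404, b = sin(fδ)/sin δ ≈ 0.913.
p = a·p₁ + b·p₂ ≈ (0.535, 0.623, 0.570); φ = arcsin(p_z) ≈ 34.77°, λ = atan2(p_y, p_x) ≈ 49.38°.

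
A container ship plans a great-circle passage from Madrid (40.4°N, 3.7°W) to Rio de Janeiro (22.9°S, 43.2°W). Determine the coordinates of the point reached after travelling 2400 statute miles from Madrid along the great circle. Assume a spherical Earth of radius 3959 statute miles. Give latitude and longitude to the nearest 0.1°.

Write both endpoints as unit vectors p₁, p₂ with components (cos φ cos λ, cos φ sin λ, sin φ).
The central angle between the endpoints is δ = arccos(p₁·p₂) ≈ 1.277 rad (73.2°). The total great-circle distance is δ·R ≈ 1.277 × 3959 ≈ 5058 mi, so the target fraction is f = 2400/5058 ≈ 0.475.
Interpolate at f ≈ 0.475 with slerp weights a = sin((1−f)δ)/sin δ ≈ 0.650, b = sin(fδ)/sin δ ≈ 0.595.
p = a·p₁ + b·p₂ ≈ (0.893, -0.407, 0.190); φ = arcsin(p_z) ≈ 10.92°, λ = atan2(p_y, p_x) ≈ -24.50°.

≈ (10.9°N, 24.5°W)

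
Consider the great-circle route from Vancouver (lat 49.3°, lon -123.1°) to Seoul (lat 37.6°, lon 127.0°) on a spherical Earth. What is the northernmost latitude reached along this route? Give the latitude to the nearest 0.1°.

≈ 59.5°

The great circle lies in the plane with unit normal n̂ = (p₁ × p₂)/|p₁ × p₂|.
Here n̂_z ≈ -0.507; the vertex latitude is φ_max = arccos|n̂_z| ≈ 59.5°.
Check via Clairaut: cos φ_max = |cos φ₁| · sin C = cos(49.3°)·sin(51.0°) ≈ 0.507, again giving ≈ 59.5°.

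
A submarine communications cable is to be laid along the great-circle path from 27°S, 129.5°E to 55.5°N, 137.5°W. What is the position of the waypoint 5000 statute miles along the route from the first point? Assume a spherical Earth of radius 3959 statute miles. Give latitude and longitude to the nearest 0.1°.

From cos δ = sin φ₁ sin φ₂ + cos φ₁ cos φ₂ cos Δλ, the central angle is δ ≈ 1.983 rad (113.6°). The total great-circle distance is δ·R ≈ 1.983 × 3959 ≈ 7850 mi, so the target fraction is f = 5000/7850 ≈ 0.637.
Interpolate at f ≈ 0.637 with slerp weights a = sin((1−f)δ)/sin δ ≈ 0.720, b = sin(fδ)/sin δ ≈ 1.040.
p = a·p₁ + b·p₂ ≈ (-0.842, 0.097, 0.530); φ = arcsin(p_z) ≈ 32.04°, λ = atan2(p_y, p_x) ≈ 173.45°.

≈ 32.0°N, 173.4°E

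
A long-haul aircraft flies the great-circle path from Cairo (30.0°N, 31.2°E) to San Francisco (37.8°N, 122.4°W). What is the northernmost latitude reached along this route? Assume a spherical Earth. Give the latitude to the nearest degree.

≈ 71°N

The great circle lies in the plane with unit normal n̂ = (p₁ × p₂)/|p₁ × p₂|.
Here n̂_z ≈ -0.320; the vertex latitude is φ_max = arccos|n̂_z| ≈ 71.4°.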